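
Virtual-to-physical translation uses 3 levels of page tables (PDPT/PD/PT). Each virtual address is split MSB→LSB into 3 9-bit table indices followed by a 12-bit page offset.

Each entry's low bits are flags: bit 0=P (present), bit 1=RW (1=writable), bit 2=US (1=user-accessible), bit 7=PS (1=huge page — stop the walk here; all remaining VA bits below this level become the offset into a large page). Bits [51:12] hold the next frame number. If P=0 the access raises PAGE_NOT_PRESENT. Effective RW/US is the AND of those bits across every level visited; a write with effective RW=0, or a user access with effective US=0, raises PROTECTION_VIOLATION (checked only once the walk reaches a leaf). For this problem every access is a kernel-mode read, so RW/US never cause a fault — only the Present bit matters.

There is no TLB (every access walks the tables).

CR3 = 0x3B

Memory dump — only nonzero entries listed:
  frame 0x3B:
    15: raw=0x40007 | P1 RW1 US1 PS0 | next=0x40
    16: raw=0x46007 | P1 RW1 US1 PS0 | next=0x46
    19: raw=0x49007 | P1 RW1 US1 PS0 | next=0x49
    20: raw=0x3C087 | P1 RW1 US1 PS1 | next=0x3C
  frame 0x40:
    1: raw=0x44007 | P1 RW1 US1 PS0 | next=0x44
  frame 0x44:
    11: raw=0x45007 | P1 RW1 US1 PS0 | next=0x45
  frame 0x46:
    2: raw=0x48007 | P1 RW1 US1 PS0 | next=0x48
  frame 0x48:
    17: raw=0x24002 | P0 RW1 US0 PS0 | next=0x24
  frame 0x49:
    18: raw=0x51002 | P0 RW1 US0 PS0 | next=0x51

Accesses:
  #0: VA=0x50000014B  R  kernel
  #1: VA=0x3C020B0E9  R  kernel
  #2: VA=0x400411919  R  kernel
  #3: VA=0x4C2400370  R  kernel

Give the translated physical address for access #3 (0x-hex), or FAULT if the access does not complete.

Trace:
#0 VA=0x50000014B (r,kernel):
  L0 @0x3B[20] → 0x3C087  P=1,RW=1,US=1,PS=1
  ⇒ phys 0x3C14B (huge @L0)  [1 reads]
#1 VA=0x3C020B0E9 (r,kernel):
  L0 @0x3B[15] → 0x40007  P=1,RW=1,US=1,PS=0
  L1 @0x40[1] → 0x44007  P=1,RW=1,US=1,PS=0
  L2 @0x44[11] → 0x45007  P=1,RW=1,US=1,PS=0
  ⇒ phys 0x450E9  [3 reads]
#2 VA=0x400411919 (r,kernel):
  L0 @0x3B[16] → 0x46007  P=1,RW=1,US=1,PS=0
  L1 @0x46[2] → 0x48007  P=1,RW=1,US=1,PS=0
  L2 @0x48[17] → 0x24002  P=0,RW=1,US=0,PS=0
  → PAGE_NOT_PRESENT  (3 entries read)
#3 VA=0x4C2400370 (r,kernel):
  L0 @0x3B[19] → 0x49007  P=1,RW=1,US=1,PS=0
  L1 @0x49[18] → 0x51002  P=0,RW=1,US=0,PS=0
  → PAGE_NOT_PRESENT  (2 entries read)

Access #3 PA: FAULT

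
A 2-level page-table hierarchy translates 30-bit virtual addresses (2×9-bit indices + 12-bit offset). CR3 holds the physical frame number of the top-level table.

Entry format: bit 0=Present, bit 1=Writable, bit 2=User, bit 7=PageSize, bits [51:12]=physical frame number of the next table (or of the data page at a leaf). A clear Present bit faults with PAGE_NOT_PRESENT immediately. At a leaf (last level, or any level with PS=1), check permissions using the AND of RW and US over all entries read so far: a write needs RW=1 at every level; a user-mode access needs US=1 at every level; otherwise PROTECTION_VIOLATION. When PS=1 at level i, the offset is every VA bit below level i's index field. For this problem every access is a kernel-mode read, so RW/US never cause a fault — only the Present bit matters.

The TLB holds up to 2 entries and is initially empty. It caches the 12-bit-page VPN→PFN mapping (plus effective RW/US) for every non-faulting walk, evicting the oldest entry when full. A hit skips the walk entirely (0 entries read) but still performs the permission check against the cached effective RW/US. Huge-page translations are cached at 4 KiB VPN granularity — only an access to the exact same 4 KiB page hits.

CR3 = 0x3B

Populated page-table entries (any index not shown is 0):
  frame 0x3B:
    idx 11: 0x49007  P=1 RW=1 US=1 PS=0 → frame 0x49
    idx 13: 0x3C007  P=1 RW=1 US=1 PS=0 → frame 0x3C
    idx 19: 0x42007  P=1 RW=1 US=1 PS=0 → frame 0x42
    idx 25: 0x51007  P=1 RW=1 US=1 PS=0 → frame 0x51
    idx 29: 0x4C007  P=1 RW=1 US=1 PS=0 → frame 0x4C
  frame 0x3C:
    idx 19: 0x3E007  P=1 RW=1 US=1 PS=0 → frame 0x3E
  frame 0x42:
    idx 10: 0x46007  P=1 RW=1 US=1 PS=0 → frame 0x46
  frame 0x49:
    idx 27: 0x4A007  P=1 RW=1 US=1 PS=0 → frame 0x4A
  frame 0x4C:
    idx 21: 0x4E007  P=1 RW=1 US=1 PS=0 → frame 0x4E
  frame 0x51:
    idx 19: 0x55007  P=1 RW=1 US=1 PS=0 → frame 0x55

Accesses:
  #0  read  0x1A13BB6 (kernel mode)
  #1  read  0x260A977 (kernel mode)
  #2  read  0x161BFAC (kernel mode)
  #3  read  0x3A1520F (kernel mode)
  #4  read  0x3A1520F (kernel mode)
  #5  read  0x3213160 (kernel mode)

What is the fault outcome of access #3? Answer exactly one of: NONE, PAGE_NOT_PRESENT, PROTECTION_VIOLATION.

Per-access translation:
#0 VA=0x1A13BB6 (r,kernel):
  lvl0: tbl 0x3B, slot 13 ⇒ 0x3C007 (P1/RW1/US1/PS0)
  lvl1: tbl 0x3C, slot 19 ⇒ 0x3E007 (P1/RW1/US1/PS0)
  ⇒ phys 0x3EBB6  [2 reads]
#1 VA=0x260A977 (r,kernel):
  lvl0: tbl 0x3B, slot 19 ⇒ 0x42007 (P1/RW1/US1/PS0)
  lvl1: tbl 0x42, slot 10 ⇒ 0x46007 (P1/RW1/US1/PS0)
  ⇒ phys 0x46977  [2 reads]
#2 VA=0x161BFAC (r,kernel):
  lvl0: tbl 0x3B, slot 11 ⇒ 0x49007 (P1/RW1/US1/PS0)
  lvl1: tbl 0x49, slot 27 ⇒ 0x4A007 (P1/RW1/US1/PS0)
  ⇒ phys 0x4AFAC  [2 reads]
#3 VA=0x3A1520F (r,kernel):
  lvl0: tbl 0x3B, slot 29 ⇒ 0x4C007 (P1/RW1/US1/PS0)
  lvl1: tbl 0x4C, slot 21 ⇒ 0x4E007 (P1/RW1/US1/PS0)
  ⇒ phys 0x4E20F  [2 reads]
#4 VA=0x3A1520F (r,kernel):
  TLB hit vpn=0x3A15 → PA=0x4E20F
#5 VA=0x3213160 (r,kernel):
  lvl0: tbl 0x3B, slot 25 ⇒ 0x51007 (P1/RW1/US1/PS0)
  lvl1: tbl 0x51, slot 19 ⇒ 0x55007 (P1/RW1/US1/PS0)
  ⇒ phys 0x55160  [2 reads]

Access #3 fault: NONE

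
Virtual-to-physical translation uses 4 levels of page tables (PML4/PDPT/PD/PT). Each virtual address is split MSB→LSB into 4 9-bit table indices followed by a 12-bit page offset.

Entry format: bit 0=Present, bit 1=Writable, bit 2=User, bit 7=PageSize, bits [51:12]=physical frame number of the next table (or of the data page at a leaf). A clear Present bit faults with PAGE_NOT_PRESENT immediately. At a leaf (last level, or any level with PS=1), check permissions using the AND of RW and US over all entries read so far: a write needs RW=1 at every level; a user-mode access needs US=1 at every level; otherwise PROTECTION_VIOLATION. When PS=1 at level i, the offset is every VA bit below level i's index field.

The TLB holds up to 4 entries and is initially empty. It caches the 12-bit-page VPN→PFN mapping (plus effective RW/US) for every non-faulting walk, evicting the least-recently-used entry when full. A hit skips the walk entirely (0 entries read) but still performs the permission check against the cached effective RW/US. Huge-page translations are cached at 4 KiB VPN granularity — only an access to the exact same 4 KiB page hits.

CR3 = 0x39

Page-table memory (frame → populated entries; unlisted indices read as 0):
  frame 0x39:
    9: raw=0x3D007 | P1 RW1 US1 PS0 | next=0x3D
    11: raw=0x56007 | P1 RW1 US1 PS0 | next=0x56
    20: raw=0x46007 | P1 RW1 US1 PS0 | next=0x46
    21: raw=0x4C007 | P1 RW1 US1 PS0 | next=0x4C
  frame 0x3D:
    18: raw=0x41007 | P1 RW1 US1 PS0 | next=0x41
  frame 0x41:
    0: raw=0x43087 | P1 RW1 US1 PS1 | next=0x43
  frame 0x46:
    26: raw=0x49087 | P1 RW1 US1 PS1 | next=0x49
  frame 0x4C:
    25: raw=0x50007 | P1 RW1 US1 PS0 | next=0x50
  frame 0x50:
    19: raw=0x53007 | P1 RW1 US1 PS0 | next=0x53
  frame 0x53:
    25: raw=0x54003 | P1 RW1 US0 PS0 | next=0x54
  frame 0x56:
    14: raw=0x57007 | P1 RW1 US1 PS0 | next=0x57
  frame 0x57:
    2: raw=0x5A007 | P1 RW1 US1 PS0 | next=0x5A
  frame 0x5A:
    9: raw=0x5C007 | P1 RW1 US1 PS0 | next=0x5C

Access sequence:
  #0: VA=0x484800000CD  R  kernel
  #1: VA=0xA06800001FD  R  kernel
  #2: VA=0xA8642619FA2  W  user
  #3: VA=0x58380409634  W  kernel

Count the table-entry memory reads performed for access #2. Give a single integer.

Trace:
#0 VA=0x484800000CD (r,kernel):
  L0: frame=0x39 idx=9 entry=0x3D007 [P=1 RW=1 US=1 PS=0]
  L1: frame=0x3D idx=18 entry=0x41007 [P=1 RW=1 US=1 PS=0]
  L2: frame=0x41 idx=0 entry=0x43087 [P=1 RW=1 US=1 PS=1]
  ⇒ phys 0x430CD (huge @L2)  [3 reads]
#1 VA=0xA06800001FD (r,kernel):
  L0: frame=0x39 idx=20 entry=0x46007 [P=1 RW=1 US=1 PS=0]
  L1: frame=0x46 idx=26 entry=0x49087 [P=1 RW=1 US=1 PS=1]
  ⇒ phys 0x491FD (huge @L1)  [2 reads]
#2 VA=0xA8642619FA2 (w,user):
  L0: frame=0x39 idx=21 entry=0x4C007 [P=1 RW=1 US=1 PS=0]
  L1: frame=0x4C idx=25 entry=0x50007 [P=1 RW=1 US=1 PS=0]
  L2: frame=0x50 idx=19 entry=0x53007 [P=1 RW=1 US=1 PS=0]
  L3: frame=0x53 idx=25 entry=0x54003 [P=1 RW=1 US=0 PS=0]
  ✗ PROTECTION_VIOLATION  [4 reads]
#3 VA=0x58380409634 (w,kernel):
  L0: frame=0x39 idx=11 entry=0x56007 [P=1 RW=1 US=1 PS=0]
  L1: frame=0x56 idx=14 entry=0x57007 [P=1 RW=1 US=1 PS=0]
  L2: frame=0x57 idx=2 entry=0x5A007 [P=1 RW=1 US=1 PS=0]
  L3: frame=0x5A idx=9 entry=0x5C007 [P=1 RW=1 US=1 PS=0]
  ⇒ phys 0x5C634  [4 reads]

Entries read for #2: 4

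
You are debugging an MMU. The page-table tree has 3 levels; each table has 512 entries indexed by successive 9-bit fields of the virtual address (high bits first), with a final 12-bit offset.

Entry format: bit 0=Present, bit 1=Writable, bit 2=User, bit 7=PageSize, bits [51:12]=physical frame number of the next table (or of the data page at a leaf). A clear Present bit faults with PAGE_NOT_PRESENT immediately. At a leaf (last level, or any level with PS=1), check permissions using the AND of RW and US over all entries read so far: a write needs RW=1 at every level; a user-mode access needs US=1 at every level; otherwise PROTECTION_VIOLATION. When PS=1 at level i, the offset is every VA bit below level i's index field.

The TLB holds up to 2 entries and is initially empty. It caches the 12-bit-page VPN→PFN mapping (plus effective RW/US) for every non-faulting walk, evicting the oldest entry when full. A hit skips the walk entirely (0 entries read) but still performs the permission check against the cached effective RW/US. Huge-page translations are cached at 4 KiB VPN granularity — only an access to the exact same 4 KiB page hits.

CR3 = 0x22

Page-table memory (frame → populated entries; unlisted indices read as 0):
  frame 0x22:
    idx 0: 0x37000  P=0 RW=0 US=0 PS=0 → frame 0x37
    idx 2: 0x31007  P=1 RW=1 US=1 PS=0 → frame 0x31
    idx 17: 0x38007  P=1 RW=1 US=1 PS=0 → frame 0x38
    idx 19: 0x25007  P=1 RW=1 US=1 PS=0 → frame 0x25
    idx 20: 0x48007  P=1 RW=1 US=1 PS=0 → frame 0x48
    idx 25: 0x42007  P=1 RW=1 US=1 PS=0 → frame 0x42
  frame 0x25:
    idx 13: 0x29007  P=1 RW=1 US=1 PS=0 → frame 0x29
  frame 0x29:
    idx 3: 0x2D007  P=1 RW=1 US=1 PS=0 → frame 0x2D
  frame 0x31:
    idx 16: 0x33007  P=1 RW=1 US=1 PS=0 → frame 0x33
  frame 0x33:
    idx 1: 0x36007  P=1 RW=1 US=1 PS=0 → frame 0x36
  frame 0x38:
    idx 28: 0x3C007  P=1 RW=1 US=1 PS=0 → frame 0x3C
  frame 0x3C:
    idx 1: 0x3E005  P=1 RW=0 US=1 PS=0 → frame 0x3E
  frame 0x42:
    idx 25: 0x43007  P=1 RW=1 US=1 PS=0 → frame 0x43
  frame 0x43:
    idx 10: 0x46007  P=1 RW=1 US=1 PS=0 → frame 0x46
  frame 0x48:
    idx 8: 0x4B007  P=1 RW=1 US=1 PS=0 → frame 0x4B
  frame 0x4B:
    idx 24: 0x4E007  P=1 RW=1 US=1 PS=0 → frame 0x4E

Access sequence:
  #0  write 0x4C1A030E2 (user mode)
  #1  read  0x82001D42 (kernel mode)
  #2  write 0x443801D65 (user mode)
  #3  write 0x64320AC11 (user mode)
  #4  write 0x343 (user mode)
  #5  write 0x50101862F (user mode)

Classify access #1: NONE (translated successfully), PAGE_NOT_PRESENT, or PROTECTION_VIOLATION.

Per-access translation:
#0 VA=0x4C1A030E2 (w,user):
  [0] read 0x22 idx=19: raw=0x25007 flags P=1 W=1 U=1 S=0
  [1] read 0x25 idx=13: raw=0x29007 flags P=1 W=1 U=1 S=0
  [2] read 0x29 idx=3: raw=0x2D007 flags P=1 W=1 U=1 S=0
  ⇒ phys 0x2D0E2  [3 reads]
#1 VA=0x82001D42 (r,kernel):
  [0] read 0x22 idx=2: raw=0x31007 flags P=1 W=1 U=1 S=0
  [1] read 0x31 idx=16: raw=0x33007 flags P=1 W=1 U=1 S=0
  [2] read 0x33 idx=1: raw=0x36007 flags P=1 W=1 U=1 S=0
  ⇒ phys 0x36D42  [3 reads]
#2 VA=0x443801D65 (w,user):
  [0] read 0x22 idx=17: raw=0x38007 flags P=1 W=1 U=1 S=0
  [1] read 0x38 idx=28: raw=0x3C007 flags P=1 W=1 U=1 S=0
  [2] read 0x3C idx=1: raw=0x3E005 flags P=1 W=0 U=1 S=0
  → PROTECTION_VIOLATION  (3 entries read)
#3 VA=0x64320AC11 (w,user):
  [0] read 0x22 idx=25: raw=0x42007 flags P=1 W=1 U=1 S=0
  [1] read 0x42 idx=25: raw=0x43007 flags P=1 W=1 U=1 S=0
  [2] read 0x43 idx=10: raw=0x46007 flags P=1 W=1 U=1 S=0
  ⇒ phys 0x46C11  [3 reads]
#4 VA=0x343 (w,user):
  [0] read 0x22 idx=0: raw=0x37000 flags P=0 W=0 U=0 S=0
  → PAGE_NOT_PRESENT  (1 entries read)
#5 VA=0x50101862F (w,user):
  [0] read 0x22 idx=20: raw=0x48007 flags P=1 W=1 U=1 S=0
  [1] read 0x48 idx=8: raw=0x4B007 flags P=1 W=1 U=1 S=0
  [2] read 0x4B idx=24: raw=0x4E007 flags P=1 W=1 U=1 S=0
  ⇒ phys 0x4E62F  [3 reads]

Access #1 fault: NONE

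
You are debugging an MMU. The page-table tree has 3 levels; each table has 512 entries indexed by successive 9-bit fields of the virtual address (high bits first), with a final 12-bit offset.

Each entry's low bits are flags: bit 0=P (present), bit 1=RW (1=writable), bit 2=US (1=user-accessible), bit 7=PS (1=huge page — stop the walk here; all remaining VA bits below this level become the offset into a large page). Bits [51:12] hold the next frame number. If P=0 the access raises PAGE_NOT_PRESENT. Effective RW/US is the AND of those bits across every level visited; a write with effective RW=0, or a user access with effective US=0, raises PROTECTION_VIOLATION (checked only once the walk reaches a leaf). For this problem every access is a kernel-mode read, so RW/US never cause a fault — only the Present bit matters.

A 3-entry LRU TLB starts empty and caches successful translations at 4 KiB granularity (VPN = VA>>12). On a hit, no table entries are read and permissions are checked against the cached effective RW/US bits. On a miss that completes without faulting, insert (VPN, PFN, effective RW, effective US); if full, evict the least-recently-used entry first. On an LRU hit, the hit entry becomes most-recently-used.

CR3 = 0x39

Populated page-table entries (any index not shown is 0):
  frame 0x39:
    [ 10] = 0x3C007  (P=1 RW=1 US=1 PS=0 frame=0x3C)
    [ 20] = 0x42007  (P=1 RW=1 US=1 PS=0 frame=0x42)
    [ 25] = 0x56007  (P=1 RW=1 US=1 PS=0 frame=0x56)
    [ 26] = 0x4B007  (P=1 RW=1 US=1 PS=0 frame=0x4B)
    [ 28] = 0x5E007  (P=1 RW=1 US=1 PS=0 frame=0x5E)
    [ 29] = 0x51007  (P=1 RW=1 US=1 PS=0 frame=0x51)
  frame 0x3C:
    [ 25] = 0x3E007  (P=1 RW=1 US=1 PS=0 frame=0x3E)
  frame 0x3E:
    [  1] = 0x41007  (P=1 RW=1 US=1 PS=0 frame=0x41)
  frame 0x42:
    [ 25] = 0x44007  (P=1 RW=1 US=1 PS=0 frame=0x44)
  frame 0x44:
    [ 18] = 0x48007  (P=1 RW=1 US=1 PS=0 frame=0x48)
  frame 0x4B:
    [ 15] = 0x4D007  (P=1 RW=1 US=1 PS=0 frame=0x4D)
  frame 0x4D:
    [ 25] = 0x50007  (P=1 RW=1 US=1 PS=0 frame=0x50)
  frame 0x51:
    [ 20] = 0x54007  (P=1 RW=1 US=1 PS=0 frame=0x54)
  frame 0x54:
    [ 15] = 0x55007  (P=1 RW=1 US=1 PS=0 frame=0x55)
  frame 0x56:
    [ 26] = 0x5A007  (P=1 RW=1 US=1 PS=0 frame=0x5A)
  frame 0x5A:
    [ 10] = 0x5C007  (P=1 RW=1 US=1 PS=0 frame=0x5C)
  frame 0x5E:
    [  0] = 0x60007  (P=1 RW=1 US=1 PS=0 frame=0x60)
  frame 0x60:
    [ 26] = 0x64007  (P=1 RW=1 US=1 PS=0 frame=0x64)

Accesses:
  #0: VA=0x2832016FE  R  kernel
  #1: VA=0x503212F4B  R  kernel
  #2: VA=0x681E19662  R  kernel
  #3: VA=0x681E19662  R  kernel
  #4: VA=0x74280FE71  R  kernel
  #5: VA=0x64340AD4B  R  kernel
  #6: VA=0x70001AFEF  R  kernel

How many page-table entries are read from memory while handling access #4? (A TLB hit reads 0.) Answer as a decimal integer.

Trace:
#0 VA=0x2832016FE (r,kernel):
  [0] read 0x39 idx=10: raw=0x3C007 flags P=1 W=1 U=1 S=0
  [1] read 0x3C idx=25: raw=0x3E007 flags P=1 W=1 U=1 S=0
  [2] read 0x3E idx=1: raw=0x41007 flags P=1 W=1 U=1 S=0
  ⇒ phys 0x416FE  [3 reads]
#1 VA=0x503212F4B (r,kernel):
  [0] read 0x39 idx=20: raw=0x42007 flags P=1 W=1 U=1 S=0
  [1] read 0x42 idx=25: raw=0x44007 flags P=1 W=1 U=1 S=0
  [2] read 0x44 idx=18: raw=0x48007 flags P=1 W=1 U=1 S=0
  ⇒ phys 0x48F4B  [3 reads]
#2 VA=0x681E19662 (r,kernel):
  [0] read 0x39 idx=26: raw=0x4B007 flags P=1 W=1 U=1 S=0
  [1] read 0x4B idx=15: raw=0x4D007 flags P=1 W=1 U=1 S=0
  [2] read 0x4D idx=25: raw=0x50007 flags P=1 W=1 U=1 S=0
  ⇒ phys 0x50662  [3 reads]
#3 VA=0x681E19662 (r,kernel):
  TLB hit vpn=0x681E19 → PA=0x50662
#4 VA=0x74280FE71 (r,kernel):
  [0] read 0x39 idx=29: raw=0x51007 flags P=1 W=1 U=1 S=0
  [1] read 0x51 idx=20: raw=0x54007 flags P=1 W=1 U=1 S=0
  [2] read 0x54 idx=15: raw=0x55007 flags P=1 W=1 U=1 S=0
  ⇒ phys 0x55E71  [3 reads]
#5 VA=0x64340AD4B (r,kernel):
  [0] read 0x39 idx=25: raw=0x56007 flags P=1 W=1 U=1 S=0
  [1] read 0x56 idx=26: raw=0x5A007 flags P=1 W=1 U=1 S=0
  [2] read 0x5A idx=10: raw=0x5C007 flags P=1 W=1 U=1 S=0
  ⇒ phys 0x5CD4B  [3 reads]
#6 VA=0x70001AFEF (r,kernel):
  [0] read 0x39 idx=28: raw=0x5E007 flags P=1 W=1 U=1 S=0
  [1] read 0x5E idx=0: raw=0x60007 flags P=1 W=1 U=1 S=0
  [2] read 0x60 idx=26: raw=0x64007 flags P=1 W=1 U=1 S=0
  ⇒ phys 0x64FEF  [3 reads]

Entries read for #4: 3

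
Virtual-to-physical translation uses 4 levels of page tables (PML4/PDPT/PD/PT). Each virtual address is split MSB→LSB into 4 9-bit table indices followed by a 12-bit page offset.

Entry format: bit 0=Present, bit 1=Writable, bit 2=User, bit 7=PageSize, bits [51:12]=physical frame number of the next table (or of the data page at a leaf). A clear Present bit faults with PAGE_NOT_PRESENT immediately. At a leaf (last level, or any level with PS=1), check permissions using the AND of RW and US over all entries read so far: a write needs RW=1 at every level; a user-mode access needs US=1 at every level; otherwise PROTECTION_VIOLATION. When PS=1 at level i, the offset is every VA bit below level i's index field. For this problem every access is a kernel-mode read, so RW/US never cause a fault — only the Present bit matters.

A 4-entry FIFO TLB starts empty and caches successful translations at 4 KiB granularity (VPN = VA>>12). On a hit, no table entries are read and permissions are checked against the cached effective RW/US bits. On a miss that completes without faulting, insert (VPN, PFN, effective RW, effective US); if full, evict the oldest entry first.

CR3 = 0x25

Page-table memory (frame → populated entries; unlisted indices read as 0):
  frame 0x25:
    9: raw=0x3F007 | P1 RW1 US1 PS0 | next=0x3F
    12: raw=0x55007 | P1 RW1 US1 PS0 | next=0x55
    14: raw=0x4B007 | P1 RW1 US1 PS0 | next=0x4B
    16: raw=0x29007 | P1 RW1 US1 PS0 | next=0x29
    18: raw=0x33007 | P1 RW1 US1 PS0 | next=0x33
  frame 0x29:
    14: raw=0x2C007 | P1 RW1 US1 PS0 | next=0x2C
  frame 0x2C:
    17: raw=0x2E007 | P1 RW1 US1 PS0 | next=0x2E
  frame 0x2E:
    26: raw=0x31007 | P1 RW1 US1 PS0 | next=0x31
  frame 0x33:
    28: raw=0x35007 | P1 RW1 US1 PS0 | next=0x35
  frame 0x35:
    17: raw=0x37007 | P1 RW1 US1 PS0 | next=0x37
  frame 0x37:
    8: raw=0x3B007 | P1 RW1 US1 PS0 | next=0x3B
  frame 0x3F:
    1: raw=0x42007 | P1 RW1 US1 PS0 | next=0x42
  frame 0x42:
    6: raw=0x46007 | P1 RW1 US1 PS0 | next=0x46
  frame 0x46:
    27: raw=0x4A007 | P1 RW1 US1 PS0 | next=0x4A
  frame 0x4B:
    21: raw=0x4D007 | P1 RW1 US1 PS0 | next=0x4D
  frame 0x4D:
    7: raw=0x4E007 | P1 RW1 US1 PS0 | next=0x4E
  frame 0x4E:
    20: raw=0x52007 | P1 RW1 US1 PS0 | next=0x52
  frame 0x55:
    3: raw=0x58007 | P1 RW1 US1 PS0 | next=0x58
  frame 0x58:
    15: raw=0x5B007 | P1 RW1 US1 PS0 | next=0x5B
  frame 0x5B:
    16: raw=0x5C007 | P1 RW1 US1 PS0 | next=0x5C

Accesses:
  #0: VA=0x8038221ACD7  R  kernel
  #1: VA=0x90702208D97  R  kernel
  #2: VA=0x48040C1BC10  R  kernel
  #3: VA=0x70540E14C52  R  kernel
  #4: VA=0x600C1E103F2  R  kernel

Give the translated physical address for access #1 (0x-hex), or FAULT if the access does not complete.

Trace:
#0 VA=0x8038221ACD7 (r,kernel):
  L0 @0x25[16] → 0x29007  P=1,RW=1,US=1,PS=0
  L1 @0x29[14] → 0x2C007  P=1,RW=1,US=1,PS=0
  L2 @0x2C[17] → 0x2E007  P=1,RW=1,US=1,PS=0
  L3 @0x2E[26] → 0x31007  P=1,RW=1,US=1,PS=0
  → PA=0x31CD7  (4 entries read)
#1 VA=0x90702208D97 (r,kernel):
  L0 @0x25[18] → 0x33007  P=1,RW=1,US=1,PS=0
  L1 @0x33[28] → 0x35007  P=1,RW=1,US=1,PS=0
  L2 @0x35[17] → 0x37007  P=1,RW=1,US=1,PS=0
  L3 @0x37[8] → 0x3B007  P=1,RW=1,US=1,PS=0
  → PA=0x3BD97  (4 entries read)
#2 VA=0x48040C1BC10 (r,kernel):
  L0 @0x25[9] → 0x3F007  P=1,RW=1,US=1,PS=0
  L1 @0x3F[1] → 0x42007  P=1,RW=1,US=1,PS=0
  L2 @0x42[6] → 0x46007  P=1,RW=1,US=1,PS=0
  L3 @0x46[27] → 0x4A007  P=1,RW=1,US=1,PS=0
  → PA=0x4AC10  (4 entries read)
#3 VA=0x70540E14C52 (r,kernel):
  L0 @0x25[14] → 0x4B007  P=1,RW=1,US=1,PS=0
  L1 @0x4B[21] → 0x4D007  P=1,RW=1,US=1,PS=0
  L2 @0x4D[7] → 0x4E007  P=1,RW=1,US=1,PS=0
  L3 @0x4E[20] → 0x52007  P=1,RW=1,US=1,PS=0
  → PA=0x52C52  (4 entries read)
#4 VA=0x600C1E103F2 (r,kernel):
  L0 @0x25[12] → 0x55007  P=1,RW=1,US=1,PS=0
  L1 @0x55[3] → 0x58007  P=1,RW=1,US=1,PS=0
  L2 @0x58[15] → 0x5B007  P=1,RW=1,US=1,PS=0
  L3 @0x5B[16] → 0x5C007  P=1,RW=1,US=1,PS=0
  → PA=0x5C3F2  (4 entries read)

Access #1 PA: 0x3BD97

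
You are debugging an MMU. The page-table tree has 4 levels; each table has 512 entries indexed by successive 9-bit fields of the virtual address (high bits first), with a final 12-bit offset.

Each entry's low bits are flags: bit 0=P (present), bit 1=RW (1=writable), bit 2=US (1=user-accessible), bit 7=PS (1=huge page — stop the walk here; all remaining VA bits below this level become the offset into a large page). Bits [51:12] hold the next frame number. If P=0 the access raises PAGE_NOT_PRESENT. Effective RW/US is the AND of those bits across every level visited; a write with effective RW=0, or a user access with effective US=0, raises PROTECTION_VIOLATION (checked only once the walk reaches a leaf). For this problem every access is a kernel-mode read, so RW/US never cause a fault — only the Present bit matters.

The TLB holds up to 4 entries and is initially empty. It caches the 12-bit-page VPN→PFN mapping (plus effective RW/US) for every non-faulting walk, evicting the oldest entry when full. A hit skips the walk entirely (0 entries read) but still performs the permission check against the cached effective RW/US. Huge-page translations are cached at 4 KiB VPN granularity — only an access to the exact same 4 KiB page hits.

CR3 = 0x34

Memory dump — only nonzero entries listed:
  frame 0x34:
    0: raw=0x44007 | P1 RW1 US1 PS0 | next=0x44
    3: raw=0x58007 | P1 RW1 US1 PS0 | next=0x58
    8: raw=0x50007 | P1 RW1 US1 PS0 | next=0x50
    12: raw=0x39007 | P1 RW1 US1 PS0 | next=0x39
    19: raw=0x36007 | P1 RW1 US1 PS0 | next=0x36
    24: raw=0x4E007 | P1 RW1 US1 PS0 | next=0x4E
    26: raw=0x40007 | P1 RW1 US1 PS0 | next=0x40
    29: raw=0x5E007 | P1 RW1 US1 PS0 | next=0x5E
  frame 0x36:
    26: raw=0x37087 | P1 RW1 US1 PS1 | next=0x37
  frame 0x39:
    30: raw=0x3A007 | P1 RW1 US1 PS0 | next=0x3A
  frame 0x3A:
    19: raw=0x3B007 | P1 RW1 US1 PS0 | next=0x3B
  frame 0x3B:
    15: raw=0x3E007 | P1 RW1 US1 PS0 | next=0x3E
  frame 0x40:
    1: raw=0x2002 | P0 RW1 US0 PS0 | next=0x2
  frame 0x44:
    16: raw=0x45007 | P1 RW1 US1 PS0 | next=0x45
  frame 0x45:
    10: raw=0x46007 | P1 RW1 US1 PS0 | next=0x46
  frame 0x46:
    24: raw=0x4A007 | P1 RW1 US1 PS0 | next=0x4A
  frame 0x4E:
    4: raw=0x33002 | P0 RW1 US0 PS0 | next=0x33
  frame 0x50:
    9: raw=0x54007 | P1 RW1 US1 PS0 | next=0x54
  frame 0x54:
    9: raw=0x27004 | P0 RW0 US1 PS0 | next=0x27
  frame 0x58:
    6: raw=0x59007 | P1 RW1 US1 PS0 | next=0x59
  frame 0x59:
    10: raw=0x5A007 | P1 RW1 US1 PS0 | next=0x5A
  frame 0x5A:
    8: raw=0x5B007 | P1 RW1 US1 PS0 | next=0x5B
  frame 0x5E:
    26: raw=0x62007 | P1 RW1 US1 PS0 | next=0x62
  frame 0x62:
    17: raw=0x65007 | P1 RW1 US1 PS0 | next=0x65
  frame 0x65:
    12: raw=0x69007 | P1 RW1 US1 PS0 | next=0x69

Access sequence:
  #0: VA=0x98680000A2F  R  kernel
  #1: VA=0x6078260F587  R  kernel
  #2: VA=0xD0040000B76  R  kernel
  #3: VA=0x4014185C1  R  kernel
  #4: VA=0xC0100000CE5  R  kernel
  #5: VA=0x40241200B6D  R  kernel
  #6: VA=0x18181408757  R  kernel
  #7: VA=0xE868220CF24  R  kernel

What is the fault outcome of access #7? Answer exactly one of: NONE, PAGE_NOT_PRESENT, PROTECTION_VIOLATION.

Trace:
#0 VA=0x98680000A2F (r,kernel):
  L0 @0x34[19] → 0x36007  P=1,RW=1,US=1,PS=0
  L1 @0x36[26] → 0x37087  P=1,RW=1,US=1,PS=1
  ⇒ phys 0x37A2F (huge @L1)  [2 reads]
#1 VA=0x6078260F587 (r,kernel):
  L0 @0x34[12] → 0x39007  P=1,RW=1,US=1,PS=0
  L1 @0x39[30] → 0x3A007  P=1,RW=1,US=1,PS=0
  L2 @0x3A[19] → 0x3B007  P=1,RW=1,US=1,PS=0
  L3 @0x3B[15] → 0x3E007  P=1,RW=1,US=1,PS=0
  ⇒ phys 0x3E587  [4 reads]
#2 VA=0xD0040000B76 (r,kernel):
  L0 @0x34[26] → 0x40007  P=1,RW=1,US=1,PS=0
  L1 @0x40[1] → 0x2002  P=0,RW=1,US=0,PS=0
  ✗ PAGE_NOT_PRESENT  [2 reads]
#3 VA=0x4014185C1 (r,kernel):
  L0 @0x34[0] → 0x44007  P=1,RW=1,US=1,PS=0
  L1 @0x44[16] → 0x45007  P=1,RW=1,US=1,PS=0
  L2 @0x45[10] → 0x46007  P=1,RW=1,US=1,PS=0
  L3 @0x46[24] → 0x4A007  P=1,RW=1,US=1,PS=0
  ⇒ phys 0x4A5C1  [4 reads]
#4 VA=0xC0100000CE5 (r,kernel):
  L0 @0x34[24] → 0x4E007  P=1,RW=1,US=1,PS=0
  L1 @0x4E[4] → 0x33002  P=0,RW=1,US=0,PS=0
  ✗ PAGE_NOT_PRESENT  [2 reads]
#5 VA=0x40241200B6D (r,kernel):
  L0 @0x34[8] → 0x50007  P=1,RW=1,US=1,PS=0
  L1 @0x50[9] → 0x54007  P=1,RW=1,US=1,PS=0
  L2 @0x54[9] → 0x27004  P=0,RW=0,US=1,PS=0
  ✗ PAGE_NOT_PRESENT  [3 reads]
#6 VA=0x18181408757 (r,kernel):
  L0 @0x34[3] → 0x58007  P=1,RW=1,US=1,PS=0
  L1 @0x58[6] → 0x59007  P=1,RW=1,US=1,PS=0
  L2 @0x59[10] → 0x5A007  P=1,RW=1,US=1,PS=0
  L3 @0x5A[8] → 0x5B007  P=1,RW=1,US=1,PS=0
  ⇒ phys 0x5B757  [4 reads]
#7 VA=0xE868220CF24 (r,kernel):
  L0 @0x34[29] → 0x5E007  P=1,RW=1,US=1,PS=0
  L1 @0x5E[26] → 0x62007  P=1,RW=1,US=1,PS=0
  L2 @0x62[17] → 0x65007  P=1,RW=1,US=1,PS=0
  L3 @0x65[12] → 0x69007  P=1,RW=1,US=1,PS=0
  ⇒ phys 0x69F24  [4 reads]

Access #7 fault: NONE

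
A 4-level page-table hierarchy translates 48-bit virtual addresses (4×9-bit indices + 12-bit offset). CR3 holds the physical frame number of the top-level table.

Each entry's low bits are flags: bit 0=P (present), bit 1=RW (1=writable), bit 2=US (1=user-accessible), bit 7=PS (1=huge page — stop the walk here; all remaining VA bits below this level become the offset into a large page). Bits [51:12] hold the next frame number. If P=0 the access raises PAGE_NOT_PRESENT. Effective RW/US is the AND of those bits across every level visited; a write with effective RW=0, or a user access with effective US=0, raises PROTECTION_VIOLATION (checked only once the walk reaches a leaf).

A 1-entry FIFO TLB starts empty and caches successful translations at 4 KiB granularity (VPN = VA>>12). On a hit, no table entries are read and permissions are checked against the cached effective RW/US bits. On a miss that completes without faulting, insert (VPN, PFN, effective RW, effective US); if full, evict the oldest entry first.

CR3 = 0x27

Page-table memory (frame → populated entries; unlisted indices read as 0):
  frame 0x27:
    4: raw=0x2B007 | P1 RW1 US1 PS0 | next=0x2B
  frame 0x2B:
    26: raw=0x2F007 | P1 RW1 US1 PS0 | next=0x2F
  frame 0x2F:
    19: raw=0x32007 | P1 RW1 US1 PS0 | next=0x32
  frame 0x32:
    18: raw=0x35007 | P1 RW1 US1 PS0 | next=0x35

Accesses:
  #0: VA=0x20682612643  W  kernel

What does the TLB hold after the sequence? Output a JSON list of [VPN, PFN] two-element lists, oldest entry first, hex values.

Trace:
#0 VA=0x20682612643 (w,kernel):
  L0: frame=0x27 idx=4 entry=0x2B007 [P=1 RW=1 US=1 PS=0]
  L1: frame=0x2B idx=26 entry=0x2F007 [P=1 RW=1 US=1 PS=0]
  L2: frame=0x2F idx=19 entry=0x32007 [P=1 RW=1 US=1 PS=0]
  L3: frame=0x32 idx=18 entry=0x35007 [P=1 RW=1 US=1 PS=0]
  → PA=0x35643  (4 entries read)

TLB: [["0x20682612", "0x35"]]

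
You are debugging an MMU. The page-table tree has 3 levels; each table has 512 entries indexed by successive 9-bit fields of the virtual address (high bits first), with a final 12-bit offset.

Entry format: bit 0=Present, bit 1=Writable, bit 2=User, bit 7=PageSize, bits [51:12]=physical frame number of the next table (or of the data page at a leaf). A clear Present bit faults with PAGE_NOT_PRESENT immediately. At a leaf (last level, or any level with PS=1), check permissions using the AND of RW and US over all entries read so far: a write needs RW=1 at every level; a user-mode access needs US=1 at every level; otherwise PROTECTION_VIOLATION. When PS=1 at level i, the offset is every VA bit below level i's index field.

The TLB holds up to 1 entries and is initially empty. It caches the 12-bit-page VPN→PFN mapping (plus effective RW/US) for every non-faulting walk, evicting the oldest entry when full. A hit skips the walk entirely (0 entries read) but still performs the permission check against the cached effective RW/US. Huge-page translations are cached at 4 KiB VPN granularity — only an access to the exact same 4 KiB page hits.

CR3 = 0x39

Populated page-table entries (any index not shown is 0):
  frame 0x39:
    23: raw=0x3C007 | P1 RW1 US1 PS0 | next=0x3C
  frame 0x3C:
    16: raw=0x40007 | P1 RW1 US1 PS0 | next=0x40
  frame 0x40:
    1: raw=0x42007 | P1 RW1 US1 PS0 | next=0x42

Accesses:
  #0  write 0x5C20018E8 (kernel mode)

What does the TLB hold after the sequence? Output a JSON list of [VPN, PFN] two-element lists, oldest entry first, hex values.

Trace:
#0 VA=0x5C20018E8 (w,kernel):
  L0 @0x39[23] → 0x3C007  P=1,RW=1,US=1,PS=0
  L1 @0x3C[16] → 0x40007  P=1,RW=1,US=1,PS=0
  L2 @0x40[1] → 0x42007  P=1,RW=1,US=1,PS=0
  ✓ 0x428E8  — 3 lookups

TLB: [["0x5C2001", "0x42"]]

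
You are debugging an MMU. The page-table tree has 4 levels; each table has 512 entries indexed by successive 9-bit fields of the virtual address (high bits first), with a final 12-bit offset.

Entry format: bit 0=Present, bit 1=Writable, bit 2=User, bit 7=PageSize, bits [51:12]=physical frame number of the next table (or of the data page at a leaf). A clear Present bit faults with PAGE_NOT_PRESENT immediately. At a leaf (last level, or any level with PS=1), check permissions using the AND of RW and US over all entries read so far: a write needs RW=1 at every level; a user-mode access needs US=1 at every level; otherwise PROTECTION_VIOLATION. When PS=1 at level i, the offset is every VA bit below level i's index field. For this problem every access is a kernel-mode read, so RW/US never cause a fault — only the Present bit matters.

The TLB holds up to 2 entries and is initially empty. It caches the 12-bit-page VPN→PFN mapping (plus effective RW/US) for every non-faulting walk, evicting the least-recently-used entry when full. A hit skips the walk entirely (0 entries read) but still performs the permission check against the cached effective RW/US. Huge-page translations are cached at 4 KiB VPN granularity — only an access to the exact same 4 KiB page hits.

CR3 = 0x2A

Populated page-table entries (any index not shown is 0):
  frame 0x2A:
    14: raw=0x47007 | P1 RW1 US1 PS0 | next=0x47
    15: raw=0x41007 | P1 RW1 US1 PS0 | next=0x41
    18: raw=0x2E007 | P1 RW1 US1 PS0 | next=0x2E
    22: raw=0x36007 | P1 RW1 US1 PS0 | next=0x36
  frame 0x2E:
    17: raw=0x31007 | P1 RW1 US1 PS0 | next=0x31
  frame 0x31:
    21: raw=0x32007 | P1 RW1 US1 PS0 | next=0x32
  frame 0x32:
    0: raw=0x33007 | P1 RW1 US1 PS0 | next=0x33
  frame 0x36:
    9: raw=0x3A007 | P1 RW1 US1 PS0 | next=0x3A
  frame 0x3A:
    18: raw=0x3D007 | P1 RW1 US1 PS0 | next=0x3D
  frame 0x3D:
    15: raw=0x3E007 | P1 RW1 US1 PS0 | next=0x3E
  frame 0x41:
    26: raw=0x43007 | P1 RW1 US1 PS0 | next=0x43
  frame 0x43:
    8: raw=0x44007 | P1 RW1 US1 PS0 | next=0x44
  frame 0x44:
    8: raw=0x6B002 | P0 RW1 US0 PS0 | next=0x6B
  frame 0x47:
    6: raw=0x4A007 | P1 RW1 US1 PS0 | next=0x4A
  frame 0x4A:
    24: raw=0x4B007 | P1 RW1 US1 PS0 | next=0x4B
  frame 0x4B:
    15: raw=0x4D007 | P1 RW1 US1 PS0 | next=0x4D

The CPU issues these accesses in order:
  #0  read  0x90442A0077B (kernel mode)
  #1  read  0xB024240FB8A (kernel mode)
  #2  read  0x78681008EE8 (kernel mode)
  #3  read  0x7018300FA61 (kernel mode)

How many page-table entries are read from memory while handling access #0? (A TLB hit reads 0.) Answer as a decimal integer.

Walk each access:
#0 VA=0x90442A0077B (r,kernel):
  L0: frame=0x2A idx=18 entry=0x2E007 [P=1 RW=1 US=1 PS=0]
  L1: frame=0x2E idx=17 entry=0x31007 [P=1 RW=1 US=1 PS=0]
  L2: frame=0x31 idx=21 entry=0x32007 [P=1 RW=1 US=1 PS=0]
  L3: frame=0x32 idx=0 entry=0x33007 [P=1 RW=1 US=1 PS=0]
  ✓ 0x3377B  — 4 lookups
#1 VA=0xB024240FB8A (r,kernel):
  L0: frame=0x2A idx=22 entry=0x36007 [P=1 RW=1 US=1 PS=0]
  L1: frame=0x36 idx=9 entry=0x3A007 [P=1 RW=1 US=1 PS=0]
  L2: frame=0x3A idx=18 entry=0x3D007 [P=1 RW=1 US=1 PS=0]
  L3: frame=0x3D idx=15 entry=0x3E007 [P=1 RW=1 US=1 PS=0]
  ✓ 0x3EB8A  — 4 lookups
#2 VA=0x78681008EE8 (r,kernel):
  L0: frame=0x2A idx=15 entry=0x41007 [P=1 RW=1 US=1 PS=0]
  L1: frame=0x41 idx=26 entry=0x43007 [P=1 RW=1 US=1 PS=0]
  L2: frame=0x43 idx=8 entry=0x44007 [P=1 RW=1 US=1 PS=0]
  L3: frame=0x44 idx=8 entry=0x6B002 [P=0 RW=1 US=0 PS=0]
  ✗ PAGE_NOT_PRESENT  [4 reads]
#3 VA=0x7018300FA61 (r,kernel):
  L0: frame=0x2A idx=14 entry=0x47007 [P=1 RW=1 US=1 PS=0]
  L1: frame=0x47 idx=6 entry=0x4A007 [P=1 RW=1 US=1 PS=0]
  L2: frame=0x4A idx=24 entry=0x4B007 [P=1 RW=1 US=1 PS=0]
  L3: frame=0x4B idx=15 entry=0x4D007 [P=1 RW=1 US=1 PS=0]
  ✓ 0x4DA61  — 4 lookups

Entries read for #0: 4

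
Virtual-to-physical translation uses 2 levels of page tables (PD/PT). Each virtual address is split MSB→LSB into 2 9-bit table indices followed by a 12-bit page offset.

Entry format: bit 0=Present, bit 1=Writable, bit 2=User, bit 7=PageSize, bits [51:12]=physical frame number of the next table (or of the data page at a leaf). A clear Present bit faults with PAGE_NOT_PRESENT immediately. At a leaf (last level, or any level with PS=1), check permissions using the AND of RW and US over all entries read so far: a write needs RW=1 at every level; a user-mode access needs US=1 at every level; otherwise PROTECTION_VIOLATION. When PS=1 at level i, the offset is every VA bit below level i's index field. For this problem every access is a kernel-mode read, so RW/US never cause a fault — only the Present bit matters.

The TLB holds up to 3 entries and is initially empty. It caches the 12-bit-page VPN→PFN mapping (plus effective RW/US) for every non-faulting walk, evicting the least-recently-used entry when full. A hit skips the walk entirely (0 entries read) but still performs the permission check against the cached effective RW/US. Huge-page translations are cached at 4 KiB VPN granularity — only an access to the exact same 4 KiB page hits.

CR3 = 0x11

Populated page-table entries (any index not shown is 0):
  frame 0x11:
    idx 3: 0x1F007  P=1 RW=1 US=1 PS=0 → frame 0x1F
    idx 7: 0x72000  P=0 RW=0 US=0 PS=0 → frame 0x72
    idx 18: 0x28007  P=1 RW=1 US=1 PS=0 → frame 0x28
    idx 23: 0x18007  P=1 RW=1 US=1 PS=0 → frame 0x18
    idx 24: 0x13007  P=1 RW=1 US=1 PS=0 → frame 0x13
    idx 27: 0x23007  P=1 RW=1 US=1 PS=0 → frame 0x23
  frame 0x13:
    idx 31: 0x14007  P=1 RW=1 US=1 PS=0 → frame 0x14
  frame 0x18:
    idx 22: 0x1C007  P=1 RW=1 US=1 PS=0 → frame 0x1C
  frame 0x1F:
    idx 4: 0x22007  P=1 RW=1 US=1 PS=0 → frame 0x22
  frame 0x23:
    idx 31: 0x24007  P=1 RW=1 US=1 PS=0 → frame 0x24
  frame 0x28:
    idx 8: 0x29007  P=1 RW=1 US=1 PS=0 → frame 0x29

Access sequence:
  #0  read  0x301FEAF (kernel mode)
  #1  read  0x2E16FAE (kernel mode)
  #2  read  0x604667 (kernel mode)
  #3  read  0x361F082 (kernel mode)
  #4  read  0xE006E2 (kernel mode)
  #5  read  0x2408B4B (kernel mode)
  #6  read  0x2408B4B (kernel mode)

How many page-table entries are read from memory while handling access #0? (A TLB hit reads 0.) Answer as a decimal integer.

Per-access translation:
#0 VA=0x301FEAF (r,kernel):
  L0: frame=0x11 idx=24 entry=0x13007 [P=1 RW=1 US=1 PS=0]
  L1: frame=0x13 idx=31 entry=0x14007 [P=1 RW=1 US=1 PS=0]
  → PA=0x14EAF  (2 entries read)
#1 VA=0x2E16FAE (r,kernel):
  L0: frame=0x11 idx=23 entry=0x18007 [P=1 RW=1 US=1 PS=0]
  L1: frame=0x18 idx=22 entry=0x1C007 [P=1 RW=1 US=1 PS=0]
  → PA=0x1CFAE  (2 entries read)
#2 VA=0x604667 (r,kernel):
  L0: frame=0x11 idx=3 entry=0x1F007 [P=1 RW=1 US=1 PS=0]
  L1: frame=0x1F idx=4 entry=0x22007 [P=1 RW=1 US=1 PS=0]
  → PA=0x22667  (2 entries read)
#3 VA=0x361F082 (r,kernel):
  L0: frame=0x11 idx=27 entry=0x23007 [P=1 RW=1 US=1 PS=0]
  L1: frame=0x23 idx=31 entry=0x24007 [P=1 RW=1 US=1 PS=0]
  → PA=0x24082  (2 entries read)
#4 VA=0xE006E2 (r,kernel):
  L0: frame=0x11 idx=7 entry=0x72000 [P=0 RW=0 US=0 PS=0]
  → PAGE_NOT_PRESENT  (1 entries read)
#5 VA=0x2408B4B (r,kernel):
  L0: frame=0x11 idx=18 entry=0x28007 [P=1 RW=1 US=1 PS=0]
  L1: frame=0x28 idx=8 entry=0x29007 [P=1 RW=1 US=1 PS=0]
  → PA=0x29B4B  (2 entries read)
#6 VA=0x2408B4B (r,kernel):
  TLB hit vpn=0x2408 → PA=0x29B4B

Entries read for #0: 2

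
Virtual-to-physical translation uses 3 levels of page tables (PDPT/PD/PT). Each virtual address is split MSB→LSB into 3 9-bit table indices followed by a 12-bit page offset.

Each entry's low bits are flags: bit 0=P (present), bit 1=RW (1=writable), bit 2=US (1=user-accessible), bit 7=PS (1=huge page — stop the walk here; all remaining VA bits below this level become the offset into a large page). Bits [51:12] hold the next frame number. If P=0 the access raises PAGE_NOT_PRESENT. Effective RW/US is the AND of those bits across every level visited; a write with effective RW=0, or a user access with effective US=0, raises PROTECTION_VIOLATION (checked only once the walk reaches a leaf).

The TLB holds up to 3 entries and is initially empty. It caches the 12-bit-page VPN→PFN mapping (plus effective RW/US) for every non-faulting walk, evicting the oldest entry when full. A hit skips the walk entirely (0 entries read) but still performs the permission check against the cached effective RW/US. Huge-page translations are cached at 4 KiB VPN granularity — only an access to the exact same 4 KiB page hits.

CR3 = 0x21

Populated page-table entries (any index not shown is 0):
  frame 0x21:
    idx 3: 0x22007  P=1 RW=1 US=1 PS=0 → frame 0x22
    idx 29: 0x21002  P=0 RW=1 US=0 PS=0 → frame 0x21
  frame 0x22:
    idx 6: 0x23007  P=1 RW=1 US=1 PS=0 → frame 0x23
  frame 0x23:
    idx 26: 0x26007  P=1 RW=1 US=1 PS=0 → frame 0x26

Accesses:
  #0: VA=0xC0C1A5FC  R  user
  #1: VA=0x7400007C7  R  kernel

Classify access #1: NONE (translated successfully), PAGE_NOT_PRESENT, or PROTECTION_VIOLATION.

Walk each access:
#0 VA=0xC0C1A5FC (r,user):
  lvl0: tbl 0x21, slot 3 ⇒ 0x22007 (P1/RW1/US1/PS0)
  lvl1: tbl 0x22, slot 6 ⇒ 0x23007 (P1/RW1/US1/PS0)
  lvl2: tbl 0x23, slot 26 ⇒ 0x26007 (P1/RW1/US1/PS0)
  ⇒ phys 0x265FC  [3 reads]
#1 VA=0x7400007C7 (r,kernel):
  lvl0: tbl 0x21, slot 29 ⇒ 0x21002 (P0/RW1/US0/PS0)
  → PAGE_NOT_PRESENT  (1 entries read)

Access #1 fault: PAGE_NOT_PRESENT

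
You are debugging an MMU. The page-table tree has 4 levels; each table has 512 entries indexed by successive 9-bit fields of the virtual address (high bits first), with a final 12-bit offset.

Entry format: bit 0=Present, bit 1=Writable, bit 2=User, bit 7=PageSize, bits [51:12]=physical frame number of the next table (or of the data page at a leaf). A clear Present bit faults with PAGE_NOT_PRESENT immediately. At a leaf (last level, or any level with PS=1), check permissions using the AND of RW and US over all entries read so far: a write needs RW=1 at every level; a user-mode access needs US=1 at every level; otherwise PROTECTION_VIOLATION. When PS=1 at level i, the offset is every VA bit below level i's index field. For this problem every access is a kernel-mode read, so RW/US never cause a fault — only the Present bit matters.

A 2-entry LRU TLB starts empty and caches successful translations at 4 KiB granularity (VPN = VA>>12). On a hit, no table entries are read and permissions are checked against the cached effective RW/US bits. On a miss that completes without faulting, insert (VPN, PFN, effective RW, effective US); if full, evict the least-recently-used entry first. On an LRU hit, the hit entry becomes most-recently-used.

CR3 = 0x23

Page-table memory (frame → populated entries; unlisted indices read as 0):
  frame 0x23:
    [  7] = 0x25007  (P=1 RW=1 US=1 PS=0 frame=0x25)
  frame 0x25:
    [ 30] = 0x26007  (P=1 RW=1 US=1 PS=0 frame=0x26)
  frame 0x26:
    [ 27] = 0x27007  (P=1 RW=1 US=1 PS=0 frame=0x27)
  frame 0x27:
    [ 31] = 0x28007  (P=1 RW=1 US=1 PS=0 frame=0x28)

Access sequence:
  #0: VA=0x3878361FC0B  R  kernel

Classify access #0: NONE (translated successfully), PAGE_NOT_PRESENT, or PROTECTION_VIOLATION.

Trace:
#0 VA=0x3878361FC0B (r,kernel):
  lvl0: tbl 0x23, slot 7 ⇒ 0x25007 (P1/RW1/US1/PS0)
  lvl1: tbl 0x25, slot 30 ⇒ 0x26007 (P1/RW1/US1/PS0)
  lvl2: tbl 0x26, slot 27 ⇒ 0x27007 (P1/RW1/US1/PS0)
  lvl3: tbl 0x27, slot 31 ⇒ 0x28007 (P1/RW1/US1/PS0)
  ⇒ phys 0x28C0B  [4 reads]

Access #0 fault: NONE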